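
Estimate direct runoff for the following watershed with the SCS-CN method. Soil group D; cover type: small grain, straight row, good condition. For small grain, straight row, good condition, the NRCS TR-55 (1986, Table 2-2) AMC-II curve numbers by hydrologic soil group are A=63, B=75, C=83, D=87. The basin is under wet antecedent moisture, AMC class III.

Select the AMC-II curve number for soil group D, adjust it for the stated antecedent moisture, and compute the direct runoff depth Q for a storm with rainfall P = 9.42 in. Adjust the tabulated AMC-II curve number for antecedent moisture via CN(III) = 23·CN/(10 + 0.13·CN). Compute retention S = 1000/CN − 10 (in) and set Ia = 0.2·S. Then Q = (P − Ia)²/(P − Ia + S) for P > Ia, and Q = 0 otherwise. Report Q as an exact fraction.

Q = 863916339841/99496823550 in ≈ 8.683 in

NRCS table: small grain, straight row, good condition, soil group D → CN(II) = 87
Adjust CN=87 to AMC III: 23·87/(10 + 0.13·87) → 2001 ÷ (2131/100) = 200100/2131 ≈ 93.900
Max retention: S = 1000/(200100/2131) − 10 = 1300/2001 in (≈ 0.650 in)
Initial abstraction Ia = S/5 = (1300/2001)/5 = 260/2001 ≈ 0.130 in
Since P=9.420 > Ia=0.130: effective rainfall P−Ia = 929471/100050 in
Runoff Q = (P−Ia)²/(P−Ia+S) = (9.290)²/(9.290+0.650) = 863916339841/99496823550 ≈ 8.683 in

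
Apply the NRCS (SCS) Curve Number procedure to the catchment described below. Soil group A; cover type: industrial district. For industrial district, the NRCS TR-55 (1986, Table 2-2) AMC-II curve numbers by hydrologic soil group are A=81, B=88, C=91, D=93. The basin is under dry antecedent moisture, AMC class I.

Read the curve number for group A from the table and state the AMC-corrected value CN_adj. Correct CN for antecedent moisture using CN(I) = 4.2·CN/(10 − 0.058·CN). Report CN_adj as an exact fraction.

CN_adj = 170100/2651 ≈ 64.164

NRCS table: industrial district, soil group A → CN(II) = 81
Adjust CN=81 to AMC I: 4.2·81/(10 − 0.058·81) → (1701/5) ÷ (2651/500) = 170100/2651 ≈ 64.164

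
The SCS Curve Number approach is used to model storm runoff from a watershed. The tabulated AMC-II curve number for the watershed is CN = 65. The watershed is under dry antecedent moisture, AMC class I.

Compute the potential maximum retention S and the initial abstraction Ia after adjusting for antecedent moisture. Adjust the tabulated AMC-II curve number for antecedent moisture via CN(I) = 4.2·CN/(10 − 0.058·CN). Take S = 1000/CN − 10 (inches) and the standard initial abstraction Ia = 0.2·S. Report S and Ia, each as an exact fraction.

S = 500/39 in ≈ 12.821 in; Ia = 100/39 in ≈ 2.564 in

Dry (AMC I): CN(I) = 4.2·65/(10 − 0.058·65) = 273/(623/100) = 3900/89 ≈ 43.820
Max retention: S = 1000/(3900/89) − 10 = 500/39 in (≈ 12.821 in)
Ia = 0.2S: 0.2·12.821 = 2.564 in (exactly 100/39)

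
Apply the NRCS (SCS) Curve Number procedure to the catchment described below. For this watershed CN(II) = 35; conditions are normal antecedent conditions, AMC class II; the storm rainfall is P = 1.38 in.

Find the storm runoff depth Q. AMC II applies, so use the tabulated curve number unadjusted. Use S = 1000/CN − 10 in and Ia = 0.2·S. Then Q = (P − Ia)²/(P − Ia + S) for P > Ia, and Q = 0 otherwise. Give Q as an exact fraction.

CN(II) = 35; AMC II needs no correction.
Retention S: 1000/CN − 10 with CN=35.000 → S = 130/7 ≈ 18.571 in
Initial abstraction Ia = S/5 = (130/7)/5 = 26/7 ≈ 3.714 in
P = 1.380 ≤ Ia = 3.714 in: entire storm abstracted, Q = 0.

Q = 0 in ≈ 0.000 in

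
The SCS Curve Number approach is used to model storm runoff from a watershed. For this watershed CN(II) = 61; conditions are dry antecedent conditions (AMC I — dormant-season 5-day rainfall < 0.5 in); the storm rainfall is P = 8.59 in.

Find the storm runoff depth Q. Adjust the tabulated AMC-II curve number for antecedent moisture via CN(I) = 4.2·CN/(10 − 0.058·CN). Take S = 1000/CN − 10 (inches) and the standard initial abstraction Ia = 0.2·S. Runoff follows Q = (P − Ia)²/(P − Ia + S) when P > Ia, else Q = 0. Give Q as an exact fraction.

Dry (AMC I): CN(I) = 4.2·61/(10 − 0.058·61) = (1281/5)/(3231/500) = 42700/1077 ≈ 39.647
Retention S: 1000/CN − 10 with CN=39.647 → S = 6500/427 ≈ 15.222 in
Initial abstraction Ia = S/5 = (6500/427)/5 = 1300/427 ≈ 3.044 in
Excess rainfall: 8.590 − 3.044 = 5.546 in; P > Ia so Q > 0
Q: (236793/42700)² ÷ (886793/42700) = 56070924849/37866061100 in (≈ 1.481 in)

Q = 56070924849/37866061100 in ≈ 1.481 in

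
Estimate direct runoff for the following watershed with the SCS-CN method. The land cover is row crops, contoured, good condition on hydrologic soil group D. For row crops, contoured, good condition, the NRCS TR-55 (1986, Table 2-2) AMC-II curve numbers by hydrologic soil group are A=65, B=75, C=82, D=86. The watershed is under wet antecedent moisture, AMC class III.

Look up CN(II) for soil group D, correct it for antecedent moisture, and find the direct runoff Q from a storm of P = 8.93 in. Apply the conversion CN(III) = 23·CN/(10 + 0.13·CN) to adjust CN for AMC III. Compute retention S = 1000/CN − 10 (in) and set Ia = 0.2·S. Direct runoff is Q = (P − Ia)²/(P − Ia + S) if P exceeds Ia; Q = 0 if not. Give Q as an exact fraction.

NRCS table: row crops, contoured, good condition, soil group D → CN(II) = 86
Wet (AMC III): CN(III) = 23·86/(10 + 0.13·86) = 1978/(1059/50) = 98900/1059 ≈ 93.390
Max retention: S = 1000/(98900/1059) − 10 = 700/989 in (≈ 0.708 in)
Ia = 0.2·(700/989) = 140/989 in ≈ 0.142 in
P − Ia = 8.930 − 0.142 = 869177/98900 ≈ 8.788 in (> 0, runoff occurs)
Q: (869177/98900)² ÷ (939177/98900) = 755468657329/92884605300 in (≈ 8.133 in)

Q = 755468657329/92884605300 in ≈ 8.133 in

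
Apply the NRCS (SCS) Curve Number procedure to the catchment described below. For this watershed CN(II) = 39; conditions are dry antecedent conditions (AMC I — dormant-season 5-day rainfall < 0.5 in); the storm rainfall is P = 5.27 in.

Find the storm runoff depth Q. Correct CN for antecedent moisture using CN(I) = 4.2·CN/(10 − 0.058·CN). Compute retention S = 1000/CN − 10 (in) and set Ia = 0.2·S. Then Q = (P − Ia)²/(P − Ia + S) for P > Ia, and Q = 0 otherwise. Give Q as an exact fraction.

Dry (AMC I): CN(I) = 4.2·39/(10 − 0.058·39) = (819/5)/(3869/500) = 81900/3869 ≈ 21.168
S = 1000/(81900/3869) − 10 = 30500/819 in ≈ 37.241 in
Ia = 0.2·(30500/819) = 6100/819 in ≈ 7.448 in
P = 5.270 ≤ Ia = 7.448 in: entire storm abstracted, Q = 0.

Q = 0 in ≈ 0.000 in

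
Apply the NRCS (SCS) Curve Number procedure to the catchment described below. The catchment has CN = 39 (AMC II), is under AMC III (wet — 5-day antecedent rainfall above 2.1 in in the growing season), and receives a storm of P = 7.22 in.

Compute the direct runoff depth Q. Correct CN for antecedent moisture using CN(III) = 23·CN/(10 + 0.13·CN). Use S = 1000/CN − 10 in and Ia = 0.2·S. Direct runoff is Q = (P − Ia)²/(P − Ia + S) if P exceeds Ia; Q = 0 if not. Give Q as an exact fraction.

CN(III) from CN(II)=39: (23·39)/(10 + 0.13·39) = 89700/1507 ≈ 59.522
Max retention: S = 1000/(89700/1507) − 10 = 6100/897 in (≈ 6.800 in)
Ia = 0.2S: 0.2·6.800 = 1.360 in (exactly 1220/897)
P − Ia = 7.220 − 1.360 = 262817/44850 ≈ 5.860 in (> 0, runoff occurs)
Q: (262817/44850)² ÷ (567817/44850) = 69072775489/25466592450 in (≈ 2.712 in)

Q = 69072775489/25466592450 in ≈ 2.712 in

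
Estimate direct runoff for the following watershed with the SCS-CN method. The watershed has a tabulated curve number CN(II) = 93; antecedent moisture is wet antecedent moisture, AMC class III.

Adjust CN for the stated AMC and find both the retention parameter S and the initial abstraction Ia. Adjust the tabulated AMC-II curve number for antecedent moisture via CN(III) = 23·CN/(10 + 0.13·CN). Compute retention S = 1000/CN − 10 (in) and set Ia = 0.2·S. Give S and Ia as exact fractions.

CN(III) from CN(II)=93: (23·93)/(10 + 0.13·93) = 213900/2209 ≈ 96.831
Retention S: 1000/CN − 10 with CN=96.831 → S = 700/2139 ≈ 0.327 in
Ia = 0.2S: 0.2·0.327 = 0.065 in (exactly 140/2139)

S = 700/2139 in ≈ 0.327 in; Ia = 140/2139 in ≈ 0.065 in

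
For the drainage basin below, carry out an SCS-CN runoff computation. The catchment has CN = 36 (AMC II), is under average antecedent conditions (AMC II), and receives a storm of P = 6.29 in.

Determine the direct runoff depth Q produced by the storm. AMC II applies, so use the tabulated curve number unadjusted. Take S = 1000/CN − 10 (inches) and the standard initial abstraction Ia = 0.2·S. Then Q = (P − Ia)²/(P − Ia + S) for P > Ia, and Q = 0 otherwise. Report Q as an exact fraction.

Average conditions: CN = 36 (no AMC adjustment).
Max retention: S = 1000/36 − 10 = 160/9 in (≈ 17.778 in)
Initial abstraction Ia = S/5 = (160/9)/5 = 32/9 ≈ 3.556 in
P − Ia = 6.290 − 3.556 = 2461/900 ≈ 2.734 in (> 0, runoff occurs)
Runoff Q = (P−Ia)²/(P−Ia+S) = (2.734)²/(2.734+17.778) = 6056521/16614900 ≈ 0.365 in

Q = 6056521/16614900 in ≈ 0.365 in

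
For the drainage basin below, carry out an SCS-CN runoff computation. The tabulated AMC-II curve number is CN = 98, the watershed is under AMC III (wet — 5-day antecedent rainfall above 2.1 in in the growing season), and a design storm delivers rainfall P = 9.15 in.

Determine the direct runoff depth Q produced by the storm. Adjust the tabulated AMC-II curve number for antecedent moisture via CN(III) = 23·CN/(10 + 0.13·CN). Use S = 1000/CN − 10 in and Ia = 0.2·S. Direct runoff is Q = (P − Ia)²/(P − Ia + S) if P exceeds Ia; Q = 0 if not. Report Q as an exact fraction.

Q = 42370517281/4684736140 in ≈ 9.044 in

Wet (AMC III): CN(III) = 23·98/(10 + 0.13·98) = 2254/(1137/50) = 112700/1137 ≈ 99.120
S = 1000/(112700/1137) − 10 = 100/1127 in ≈ 0.089 in
Ia = 0.2S: 0.2·0.089 = 0.018 in (exactly 20/1127)
Excess rainfall: 9.150 − 0.018 = 9.132 in; P > Ia so Q > 0
Runoff Q = (P−Ia)²/(P−Ia+S) = (9.132)²/(9.132+0.089) = 42370517281/4684736140 ≈ 9.044 in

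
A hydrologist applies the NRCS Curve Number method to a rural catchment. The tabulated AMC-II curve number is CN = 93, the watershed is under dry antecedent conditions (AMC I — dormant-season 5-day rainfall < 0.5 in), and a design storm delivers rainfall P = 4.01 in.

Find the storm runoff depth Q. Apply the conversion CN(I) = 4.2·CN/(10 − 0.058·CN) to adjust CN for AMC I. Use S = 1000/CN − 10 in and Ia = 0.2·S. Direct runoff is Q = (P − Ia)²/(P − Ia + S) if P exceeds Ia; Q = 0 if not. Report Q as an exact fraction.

Dry (AMC I): CN(I) = 4.2·93/(10 − 0.058·93) = (1953/5)/(2303/500) = 27900/329 ≈ 84.802
Max retention: S = 1000/(27900/329) − 10 = 500/279 in (≈ 1.792 in)
Ia = 0.2S: 0.2·1.792 = 0.358 in (exactly 100/279)
Excess rainfall: 4.010 − 0.358 = 3.652 in; P > Ia so Q > 0
Runoff Q = (P−Ia)²/(P−Ia+S) = (3.652)²/(3.652+1.792) = 10379330641/4237424100 ≈ 2.449 in

Q = 10379330641/4237424100 in ≈ 2.449 in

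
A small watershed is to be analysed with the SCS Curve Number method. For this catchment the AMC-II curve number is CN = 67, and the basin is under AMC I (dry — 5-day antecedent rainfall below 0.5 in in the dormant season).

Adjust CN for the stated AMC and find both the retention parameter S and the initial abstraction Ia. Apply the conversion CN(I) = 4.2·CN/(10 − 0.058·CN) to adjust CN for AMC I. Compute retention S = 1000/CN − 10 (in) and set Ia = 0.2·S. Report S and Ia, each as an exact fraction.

S = 5500/469 in ≈ 11.727 in; Ia = 1100/469 in ≈ 2.345 in

Adjust CN=67 to AMC I: 4.2·67/(10 − 0.058·67) → (1407/5) ÷ (3057/500) = 46900/1019 ≈ 46.026
Retention S: 1000/CN − 10 with CN=46.026 → S = 5500/469 ≈ 11.727 in
Ia = 0.2·(5500/469) = 1100/469 in ≈ 2.345 in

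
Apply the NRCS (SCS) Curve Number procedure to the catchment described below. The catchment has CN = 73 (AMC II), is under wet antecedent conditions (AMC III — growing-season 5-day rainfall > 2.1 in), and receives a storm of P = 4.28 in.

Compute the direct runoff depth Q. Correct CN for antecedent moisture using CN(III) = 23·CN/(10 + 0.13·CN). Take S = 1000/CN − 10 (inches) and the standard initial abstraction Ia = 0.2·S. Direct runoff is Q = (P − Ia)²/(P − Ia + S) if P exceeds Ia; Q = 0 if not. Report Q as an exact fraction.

Q = 27606819409/9807584675 in ≈ 2.815 in

Wet (AMC III): CN(III) = 23·73/(10 + 0.13·73) = 1679/(1949/100) = 167900/1949 ≈ 86.147
S = 1000/(167900/1949) − 10 = 2700/1679 in ≈ 1.608 in
Ia = 0.2S: 0.2·1.608 = 0.322 in (exactly 540/1679)
P − Ia = 4.280 − 0.322 = 166153/41975 ≈ 3.958 in (> 0, runoff occurs)
Q: (166153/41975)² ÷ (233653/41975) = 27606819409/9807584675 in (≈ 2.815 in)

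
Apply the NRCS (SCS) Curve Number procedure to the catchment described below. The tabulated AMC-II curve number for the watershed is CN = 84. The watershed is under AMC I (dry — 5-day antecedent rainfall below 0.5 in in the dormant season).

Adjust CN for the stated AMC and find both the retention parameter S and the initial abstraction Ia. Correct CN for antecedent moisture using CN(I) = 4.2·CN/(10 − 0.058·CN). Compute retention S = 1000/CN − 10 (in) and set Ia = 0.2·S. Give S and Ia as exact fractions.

CN(I) from CN(II)=84: (4.2·84)/(10 − 0.058·84) = 44100/641 ≈ 68.799
Max retention: S = 1000/(44100/641) − 10 = 2000/441 in (≈ 4.535 in)
Ia = 0.2·(2000/441) = 400/441 in ≈ 0.907 in

S = 2000/441 in ≈ 4.535 in; Ia = 400/441 in ≈ 0.907 in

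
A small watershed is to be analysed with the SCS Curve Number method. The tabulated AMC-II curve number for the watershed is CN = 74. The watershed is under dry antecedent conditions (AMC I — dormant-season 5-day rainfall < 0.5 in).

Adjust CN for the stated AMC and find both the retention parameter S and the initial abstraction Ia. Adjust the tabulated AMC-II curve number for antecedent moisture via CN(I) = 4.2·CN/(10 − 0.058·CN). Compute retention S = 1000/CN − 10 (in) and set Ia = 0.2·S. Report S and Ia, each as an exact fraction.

S = 6500/777 in ≈ 8.366 in; Ia = 1300/777 in ≈ 1.673 in

CN(I) from CN(II)=74: (4.2·74)/(10 − 0.058·74) = 77700/1427 ≈ 54.450
S = 1000/(77700/1427) − 10 = 6500/777 in ≈ 8.366 in
Ia = 0.2·(6500/777) = 1300/777 in ≈ 1.673 in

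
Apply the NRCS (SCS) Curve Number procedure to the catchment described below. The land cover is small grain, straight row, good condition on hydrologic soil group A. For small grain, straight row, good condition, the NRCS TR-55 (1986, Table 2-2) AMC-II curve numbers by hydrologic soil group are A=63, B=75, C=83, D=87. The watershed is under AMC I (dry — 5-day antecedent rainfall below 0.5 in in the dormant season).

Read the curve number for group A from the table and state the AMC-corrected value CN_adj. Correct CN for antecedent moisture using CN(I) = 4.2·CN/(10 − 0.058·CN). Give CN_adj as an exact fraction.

CN_adj = 132300/3173 ≈ 41.696

NRCS table: small grain, straight row, good condition, soil group A → CN(II) = 63
CN(I) from CN(II)=63: (4.2·63)/(10 − 0.058·63) = 132300/3173 ≈ 41.696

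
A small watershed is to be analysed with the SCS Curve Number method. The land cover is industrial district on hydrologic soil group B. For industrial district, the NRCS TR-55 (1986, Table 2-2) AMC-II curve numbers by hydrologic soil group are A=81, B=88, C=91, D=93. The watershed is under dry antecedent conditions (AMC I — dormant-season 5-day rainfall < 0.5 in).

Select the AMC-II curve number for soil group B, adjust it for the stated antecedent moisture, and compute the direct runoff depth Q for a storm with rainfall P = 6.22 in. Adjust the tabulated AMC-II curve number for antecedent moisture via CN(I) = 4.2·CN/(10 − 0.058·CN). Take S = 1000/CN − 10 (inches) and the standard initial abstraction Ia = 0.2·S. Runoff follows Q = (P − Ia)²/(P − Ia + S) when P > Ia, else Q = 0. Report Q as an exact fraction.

NRCS table: industrial district, soil group B → CN(II) = 88
Dry (AMC I): CN(I) = 4.2·88/(10 − 0.058·88) = (1848/5)/(612/125) = 3850/51 ≈ 75.490
Retention S: 1000/CN − 10 with CN=75.490 → S = 250/77 ≈ 3.247 in
Ia = 0.2S: 0.2·3.247 = 0.649 in (exactly 50/77)
Since P=6.220 > Ia=0.649: effective rainfall P−Ia = 21447/3850 in
Runoff Q = (P−Ia)²/(P−Ia+S) = (5.571)²/(5.571+3.247) = 459973809/130695950 ≈ 3.519 in

Q = 459973809/130695950 in ≈ 3.519 in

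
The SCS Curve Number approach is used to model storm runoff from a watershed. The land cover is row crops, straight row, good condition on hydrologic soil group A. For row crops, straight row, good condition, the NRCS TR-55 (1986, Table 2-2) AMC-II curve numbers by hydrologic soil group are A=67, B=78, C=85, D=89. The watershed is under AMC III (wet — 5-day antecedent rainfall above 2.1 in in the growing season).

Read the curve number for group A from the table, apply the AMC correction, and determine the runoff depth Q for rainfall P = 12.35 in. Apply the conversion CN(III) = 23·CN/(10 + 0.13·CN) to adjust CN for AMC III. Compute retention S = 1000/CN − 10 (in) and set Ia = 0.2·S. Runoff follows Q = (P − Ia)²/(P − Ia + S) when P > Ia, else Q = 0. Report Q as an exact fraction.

Q = 135002600329/13358220140 in ≈ 10.106 in

NRCS table: row crops, straight row, good condition, soil group A → CN(II) = 67
Adjust CN=67 to AMC III: 23·67/(10 + 0.13·67) → 1541 ÷ (1871/100) = 154100/1871 ≈ 82.362
Retention S: 1000/CN − 10 with CN=82.362 → S = 3300/1541 ≈ 2.141 in
Initial abstraction Ia = S/5 = (3300/1541)/5 = 660/1541 ≈ 0.428 in
P − Ia = 12.350 − 0.428 = 367427/30820 ≈ 11.922 in (> 0, runoff occurs)
Runoff Q = (P−Ia)²/(P−Ia+S) = (11.922)²/(11.922+2.141) = 135002600329/13358220140 ≈ 10.106 in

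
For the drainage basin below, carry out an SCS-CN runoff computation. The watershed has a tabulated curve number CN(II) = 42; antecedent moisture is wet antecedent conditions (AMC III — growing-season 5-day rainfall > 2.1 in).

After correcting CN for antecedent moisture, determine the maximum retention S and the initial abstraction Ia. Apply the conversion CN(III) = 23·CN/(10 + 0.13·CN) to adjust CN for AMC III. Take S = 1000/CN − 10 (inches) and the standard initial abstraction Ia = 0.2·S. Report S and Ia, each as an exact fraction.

CN(III) from CN(II)=42: (23·42)/(10 + 0.13·42) = 48300/773 ≈ 62.484
Max retention: S = 1000/(48300/773) − 10 = 2900/483 in (≈ 6.004 in)
Ia = 0.2·(2900/483) = 580/483 in ≈ 1.201 in

S = 2900/483 in ≈ 6.004 in; Ia = 580/483 in ≈ 1.201 in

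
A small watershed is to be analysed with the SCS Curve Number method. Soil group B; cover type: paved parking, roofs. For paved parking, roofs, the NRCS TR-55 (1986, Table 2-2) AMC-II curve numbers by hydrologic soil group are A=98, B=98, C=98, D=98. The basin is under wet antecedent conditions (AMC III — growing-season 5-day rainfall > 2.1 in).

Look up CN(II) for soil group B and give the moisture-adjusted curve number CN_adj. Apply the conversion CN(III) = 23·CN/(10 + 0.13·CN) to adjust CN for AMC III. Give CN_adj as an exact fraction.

NRCS table: paved parking, roofs, soil group B → CN(II) = 98
Wet (AMC III): CN(III) = 23·98/(10 + 0.13·98) = 2254/(1137/50) = 112700/1137 ≈ 99.120

CN_adj = 112700/1137 ≈ 99.120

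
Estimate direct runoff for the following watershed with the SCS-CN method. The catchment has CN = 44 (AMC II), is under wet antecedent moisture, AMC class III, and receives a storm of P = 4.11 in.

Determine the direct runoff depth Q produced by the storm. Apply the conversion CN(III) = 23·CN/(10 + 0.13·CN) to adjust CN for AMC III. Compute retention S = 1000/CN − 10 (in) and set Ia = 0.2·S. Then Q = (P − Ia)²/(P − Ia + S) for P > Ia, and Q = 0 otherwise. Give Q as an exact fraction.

Q = 5773416289/5464369900 in ≈ 1.057 in

CN(III) from CN(II)=44: (23·44)/(10 + 0.13·44) = 25300/393 ≈ 64.377
Max retention: S = 1000/(25300/393) − 10 = 1400/253 in (≈ 5.534 in)
Ia = 0.2·(1400/253) = 280/253 in ≈ 1.107 in
Excess rainfall: 4.110 − 1.107 = 3.003 in; P > Ia so Q > 0
Q: (75983/25300)² ÷ (215983/25300) = 5773416289/5464369900 in (≈ 1.057 in)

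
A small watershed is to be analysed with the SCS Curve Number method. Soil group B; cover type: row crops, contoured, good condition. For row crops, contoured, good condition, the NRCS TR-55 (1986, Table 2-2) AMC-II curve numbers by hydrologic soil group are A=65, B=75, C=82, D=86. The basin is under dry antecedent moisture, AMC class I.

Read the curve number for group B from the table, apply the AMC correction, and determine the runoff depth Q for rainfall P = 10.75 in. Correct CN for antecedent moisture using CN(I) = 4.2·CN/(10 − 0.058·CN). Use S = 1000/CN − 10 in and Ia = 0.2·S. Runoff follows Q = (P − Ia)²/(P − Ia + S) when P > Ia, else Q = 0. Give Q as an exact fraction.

Q = 5331481/1085868 in ≈ 4.910 in

NRCS table: row crops, contoured, good condition, soil group B → CN(II) = 75
Dry (AMC I): CN(I) = 4.2·75/(10 − 0.058·75) = 315/(113/20) = 6300/113 ≈ 55.752
S = 1000/(6300/113) − 10 = 500/63 in ≈ 7.937 in
Ia = 0.2S: 0.2·7.937 = 1.587 in (exactly 100/63)
Since P=10.750 > Ia=1.587: effective rainfall P−Ia = 2309/252 in
Runoff Q = (P−Ia)²/(P−Ia+S) = (9.163)²/(9.163+7.937) = 5331481/1085868 ≈ 4.910 in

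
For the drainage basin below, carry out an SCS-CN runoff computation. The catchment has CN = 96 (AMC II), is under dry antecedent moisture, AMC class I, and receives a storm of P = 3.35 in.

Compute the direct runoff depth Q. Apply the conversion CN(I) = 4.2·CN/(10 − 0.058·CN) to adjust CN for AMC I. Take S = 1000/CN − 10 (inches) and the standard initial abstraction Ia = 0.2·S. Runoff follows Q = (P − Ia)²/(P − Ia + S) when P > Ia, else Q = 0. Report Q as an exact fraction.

Dry (AMC I): CN(I) = 4.2·96/(10 − 0.058·96) = (2016/5)/(554/125) = 25200/277 ≈ 90.975
Retention S: 1000/CN − 10 with CN=90.975 → S = 125/126 ≈ 0.992 in
Ia = 0.2S: 0.2·0.992 = 0.198 in (exactly 25/126)
Since P=3.350 > Ia=0.198: effective rainfall P−Ia = 3971/1260 in
Runoff Q = (P−Ia)²/(P−Ia+S) = (3.152)²/(3.152+0.992) = 15768841/6578460 ≈ 2.397 in

Q = 15768841/6578460 in ≈ 2.397 in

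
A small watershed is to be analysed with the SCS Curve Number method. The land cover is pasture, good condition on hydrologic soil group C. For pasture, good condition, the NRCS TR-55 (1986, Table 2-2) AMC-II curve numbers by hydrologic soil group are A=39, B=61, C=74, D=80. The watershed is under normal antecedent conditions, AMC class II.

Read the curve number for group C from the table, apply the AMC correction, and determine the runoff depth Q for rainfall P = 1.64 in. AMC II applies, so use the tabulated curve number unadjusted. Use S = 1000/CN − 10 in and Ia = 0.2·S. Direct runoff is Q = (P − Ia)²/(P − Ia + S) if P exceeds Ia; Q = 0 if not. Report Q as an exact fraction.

Q = 751689/3808225 in ≈ 0.197 in

NRCS table: pasture, good condition, soil group C → CN(II) = 74
CN(II) = 74; AMC II needs no correction.
S = 1000/74 − 10 = 130/37 in ≈ 3.514 in
Ia = 0.2S: 0.2·3.514 = 0.703 in (exactly 26/37)
Excess rainfall: 1.640 − 0.703 = 0.937 in; P > Ia so Q > 0
Q = (867/925)²/((867/925) + 130/37) = (751689/855625)/(4117/925) = 751689/3808225 in ≈ 0.197 in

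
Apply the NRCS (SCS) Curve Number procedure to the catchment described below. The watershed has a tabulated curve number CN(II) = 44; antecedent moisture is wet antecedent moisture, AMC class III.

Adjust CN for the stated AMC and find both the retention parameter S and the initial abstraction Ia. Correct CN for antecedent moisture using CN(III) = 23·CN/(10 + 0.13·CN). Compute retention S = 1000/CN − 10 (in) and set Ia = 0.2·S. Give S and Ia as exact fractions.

S = 1400/253 in ≈ 5.534 in; Ia = 280/253 in ≈ 1.107 in

CN(III) from CN(II)=44: (23·44)/(10 + 0.13·44) = 25300/393 ≈ 64.377
Max retention: S = 1000/(25300/393) − 10 = 1400/253 in (≈ 5.534 in)
Initial abstraction Ia = S/5 = (1400/253)/5 = 280/253 ≈ 1.107 in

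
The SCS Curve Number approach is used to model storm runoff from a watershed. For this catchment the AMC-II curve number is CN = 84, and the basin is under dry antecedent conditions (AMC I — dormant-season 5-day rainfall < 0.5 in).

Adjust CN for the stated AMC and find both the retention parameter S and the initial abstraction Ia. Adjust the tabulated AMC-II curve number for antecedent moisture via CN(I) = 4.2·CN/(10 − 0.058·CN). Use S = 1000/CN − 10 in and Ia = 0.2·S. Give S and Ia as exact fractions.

S = 2000/441 in ≈ 4.535 in; Ia = 400/441 in ≈ 0.907 in

Adjust CN=84 to AMC I: 4.2·84/(10 − 0.058·84) → (1764/5) ÷ (641/125) = 44100/641 ≈ 68.799
Max retention: S = 1000/(44100/641) − 10 = 2000/441 in (≈ 4.535 in)
Initial abstraction Ia = S/5 = (2000/441)/5 = 400/441 ≈ 0.907 in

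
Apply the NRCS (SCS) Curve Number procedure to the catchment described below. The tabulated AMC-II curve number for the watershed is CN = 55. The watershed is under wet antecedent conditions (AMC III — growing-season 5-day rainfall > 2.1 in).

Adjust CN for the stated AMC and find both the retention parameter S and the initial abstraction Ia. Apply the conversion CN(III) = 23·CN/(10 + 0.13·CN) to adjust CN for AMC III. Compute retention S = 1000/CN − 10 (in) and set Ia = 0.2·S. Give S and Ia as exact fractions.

S = 900/253 in ≈ 3.557 in; Ia = 180/253 in ≈ 0.711 in

Wet (AMC III): CN(III) = 23·55/(10 + 0.13·55) = 1265/(343/20) = 25300/343 ≈ 73.761
Max retention: S = 1000/(25300/343) − 10 = 900/253 in (≈ 3.557 in)
Ia = 0.2S: 0.2·3.557 = 0.711 in (exactly 180/253)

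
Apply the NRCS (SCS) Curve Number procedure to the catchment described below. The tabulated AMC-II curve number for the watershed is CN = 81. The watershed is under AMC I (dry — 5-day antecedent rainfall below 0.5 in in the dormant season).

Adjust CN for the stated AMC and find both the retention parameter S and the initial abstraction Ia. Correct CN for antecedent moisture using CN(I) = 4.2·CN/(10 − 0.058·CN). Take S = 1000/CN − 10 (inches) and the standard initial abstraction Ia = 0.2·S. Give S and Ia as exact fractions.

S = 9500/1701 in ≈ 5.585 in; Ia = 1900/1701 in ≈ 1.117 in

Adjust CN=81 to AMC I: 4.2·81/(10 − 0.058·81) → (1701/5) ÷ (2651/500) = 170100/2651 ≈ 64.164
Retention S: 1000/CN − 10 with CN=64.164 → S = 9500/1701 ≈ 5.585 in
Ia = 0.2S: 0.2·5.585 = 1.117 in (exactly 1900/1701)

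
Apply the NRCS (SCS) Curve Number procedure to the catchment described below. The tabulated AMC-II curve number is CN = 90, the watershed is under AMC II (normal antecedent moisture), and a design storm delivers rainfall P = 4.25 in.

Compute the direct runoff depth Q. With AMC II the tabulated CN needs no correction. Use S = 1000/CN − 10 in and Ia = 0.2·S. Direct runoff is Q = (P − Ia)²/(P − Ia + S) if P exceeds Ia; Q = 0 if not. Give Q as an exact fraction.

Q = 4205/1332 in ≈ 3.157 in

CN(II) = 90; AMC II needs no correction.
S = 1000/90 − 10 = 10/9 in ≈ 1.111 in
Ia = 0.2·(10/9) = 2/9 in ≈ 0.222 in
Excess rainfall: 4.250 − 0.222 = 4.028 in; P > Ia so Q > 0
Q = (145/36)²/((145/36) + 10/9) = (21025/1296)/(185/36) = 4205/1332 in ≈ 3.157 in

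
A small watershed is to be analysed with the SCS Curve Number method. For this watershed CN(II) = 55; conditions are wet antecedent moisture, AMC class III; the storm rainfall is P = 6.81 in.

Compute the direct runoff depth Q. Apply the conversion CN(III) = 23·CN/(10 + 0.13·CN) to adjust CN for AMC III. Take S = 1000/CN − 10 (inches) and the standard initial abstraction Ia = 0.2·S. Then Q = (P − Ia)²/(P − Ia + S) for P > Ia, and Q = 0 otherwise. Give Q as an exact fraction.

Q = 7935443283/2060204300 in ≈ 3.852 in

Adjust CN=55 to AMC III: 23·55/(10 + 0.13·55) → 1265 ÷ (343/20) = 25300/343 ≈ 73.761
S = 1000/(25300/343) − 10 = 900/253 in ≈ 3.557 in
Ia = 0.2·(900/253) = 180/253 in ≈ 0.711 in
Since P=6.810 > Ia=0.711: effective rainfall P−Ia = 154293/25300 in
Q: (154293/25300)² ÷ (244293/25300) = 7935443283/2060204300 in (≈ 3.852 in)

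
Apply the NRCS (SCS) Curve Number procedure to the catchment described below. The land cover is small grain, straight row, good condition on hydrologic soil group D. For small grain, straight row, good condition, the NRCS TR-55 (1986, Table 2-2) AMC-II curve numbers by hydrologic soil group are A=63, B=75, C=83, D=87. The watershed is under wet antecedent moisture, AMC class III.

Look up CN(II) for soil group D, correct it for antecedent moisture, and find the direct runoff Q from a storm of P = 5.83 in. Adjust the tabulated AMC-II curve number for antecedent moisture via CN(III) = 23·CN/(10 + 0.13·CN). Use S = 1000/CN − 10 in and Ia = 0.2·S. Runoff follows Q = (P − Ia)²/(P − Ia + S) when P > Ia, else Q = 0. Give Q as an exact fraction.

Q = 1300929579889/254243658300 in ≈ 5.117 in

NRCS table: small grain, straight row, good condition, soil group D → CN(II) = 87
Wet (AMC III): CN(III) = 23·87/(10 + 0.13·87) = 2001/(2131/100) = 200100/2131 ≈ 93.900
Max retention: S = 1000/(200100/2131) − 10 = 1300/2001 in (≈ 0.650 in)
Initial abstraction Ia = S/5 = (1300/2001)/5 = 260/2001 ≈ 0.130 in
P − Ia = 5.830 − 0.130 = 1140583/200100 ≈ 5.700 in (> 0, runoff occurs)
Q = (1140583/200100)²/((1140583/200100) + 1300/2001) = (1300929579889/40040010000)/(1270583/200100) = 1300929579889/254243658300 in ≈ 5.117 in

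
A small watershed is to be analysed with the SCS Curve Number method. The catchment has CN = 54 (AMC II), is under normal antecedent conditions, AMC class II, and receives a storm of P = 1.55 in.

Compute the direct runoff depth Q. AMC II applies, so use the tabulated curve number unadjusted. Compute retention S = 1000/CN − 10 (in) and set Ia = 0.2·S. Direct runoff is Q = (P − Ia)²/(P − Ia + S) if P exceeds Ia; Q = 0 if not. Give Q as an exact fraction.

CN(II) = 54; AMC II needs no correction.
S = 1000/54 − 10 = 230/27 in ≈ 8.519 in
Ia = 0.2S: 0.2·8.519 = 1.704 in (exactly 46/27)
P = 1.550 ≤ Ia = 1.704 in: entire storm abstracted, Q = 0.

Q = 0 in ≈ 0.000 in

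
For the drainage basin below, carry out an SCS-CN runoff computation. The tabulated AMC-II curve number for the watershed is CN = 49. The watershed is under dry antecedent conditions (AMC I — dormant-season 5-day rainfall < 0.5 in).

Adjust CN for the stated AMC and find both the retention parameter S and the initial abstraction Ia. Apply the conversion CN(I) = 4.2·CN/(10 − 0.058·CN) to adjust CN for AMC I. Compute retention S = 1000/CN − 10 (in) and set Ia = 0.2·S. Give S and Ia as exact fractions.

S = 8500/343 in ≈ 24.781 in; Ia = 1700/343 in ≈ 4.956 in

Dry (AMC I): CN(I) = 4.2·49/(10 − 0.058·49) = (1029/5)/(3579/500) = 34300/1193 ≈ 28.751
Retention S: 1000/CN − 10 with CN=28.751 → S = 8500/343 ≈ 24.781 in
Ia = 0.2·(8500/343) = 1700/343 in ≈ 4.956 in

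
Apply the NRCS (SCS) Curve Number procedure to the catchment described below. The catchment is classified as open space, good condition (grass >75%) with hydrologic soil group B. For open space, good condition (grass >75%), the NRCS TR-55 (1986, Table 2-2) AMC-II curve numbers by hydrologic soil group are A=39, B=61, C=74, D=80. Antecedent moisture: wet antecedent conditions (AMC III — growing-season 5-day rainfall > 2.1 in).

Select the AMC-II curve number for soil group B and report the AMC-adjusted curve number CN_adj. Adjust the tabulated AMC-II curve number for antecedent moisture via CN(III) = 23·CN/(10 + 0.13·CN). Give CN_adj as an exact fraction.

NRCS table: open space, good condition (grass >75%), soil group B → CN(II) = 61
Wet (AMC III): CN(III) = 23·61/(10 + 0.13·61) = 1403/(1793/100) = 140300/1793 ≈ 78.249

CN_adj = 140300/1793 ≈ 78.249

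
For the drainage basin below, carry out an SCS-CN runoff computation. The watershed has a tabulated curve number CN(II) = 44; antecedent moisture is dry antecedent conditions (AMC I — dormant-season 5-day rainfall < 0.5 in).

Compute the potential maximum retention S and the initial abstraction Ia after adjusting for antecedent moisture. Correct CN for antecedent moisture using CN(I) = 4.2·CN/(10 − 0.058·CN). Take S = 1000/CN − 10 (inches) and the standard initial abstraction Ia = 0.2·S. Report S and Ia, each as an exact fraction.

S = 1000/33 in ≈ 30.303 in; Ia = 200/33 in ≈ 6.061 in

Adjust CN=44 to AMC I: 4.2·44/(10 − 0.058·44) → (924/5) ÷ (931/125) = 3300/133 ≈ 24.812
Retention S: 1000/CN − 10 with CN=24.812 → S = 1000/33 ≈ 30.303 in
Ia = 0.2·(1000/33) = 200/33 in ≈ 6.061 in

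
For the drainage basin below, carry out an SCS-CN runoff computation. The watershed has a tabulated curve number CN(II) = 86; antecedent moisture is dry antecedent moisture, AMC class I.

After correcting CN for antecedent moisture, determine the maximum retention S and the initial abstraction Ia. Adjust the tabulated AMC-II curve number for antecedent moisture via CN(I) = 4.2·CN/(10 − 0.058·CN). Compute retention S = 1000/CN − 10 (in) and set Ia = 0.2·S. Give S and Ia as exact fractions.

CN(I) from CN(II)=86: (4.2·86)/(10 − 0.058·86) = 12900/179 ≈ 72.067
Max retention: S = 1000/(12900/179) − 10 = 500/129 in (≈ 3.876 in)
Ia = 0.2·(500/129) = 100/129 in ≈ 0.775 in

S = 500/129 in ≈ 3.876 in; Ia = 100/129 in ≈ 0.775 in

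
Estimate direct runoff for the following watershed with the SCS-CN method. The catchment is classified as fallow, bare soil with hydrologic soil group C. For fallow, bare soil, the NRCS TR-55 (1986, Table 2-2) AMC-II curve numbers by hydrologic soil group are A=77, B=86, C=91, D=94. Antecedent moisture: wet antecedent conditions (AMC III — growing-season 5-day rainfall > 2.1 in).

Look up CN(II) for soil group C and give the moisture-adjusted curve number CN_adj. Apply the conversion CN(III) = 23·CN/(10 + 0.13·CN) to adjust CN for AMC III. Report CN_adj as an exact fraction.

CN_adj = 209300/2183 ≈ 95.877

NRCS table: fallow, bare soil, soil group C → CN(II) = 91
Wet (AMC III): CN(III) = 23·91/(10 + 0.13·91) = 2093/(2183/100) = 209300/2183 ≈ 95.877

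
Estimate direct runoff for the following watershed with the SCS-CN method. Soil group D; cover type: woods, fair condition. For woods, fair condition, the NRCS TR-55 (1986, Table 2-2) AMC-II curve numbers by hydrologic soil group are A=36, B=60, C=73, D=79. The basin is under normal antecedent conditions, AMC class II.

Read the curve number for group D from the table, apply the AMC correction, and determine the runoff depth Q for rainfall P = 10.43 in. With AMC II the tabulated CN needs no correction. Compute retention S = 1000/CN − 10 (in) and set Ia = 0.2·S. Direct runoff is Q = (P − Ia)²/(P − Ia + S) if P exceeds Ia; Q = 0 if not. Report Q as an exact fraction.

NRCS table: woods, fair condition, soil group D → CN(II) = 79
AMC II — tabulated CN = 79 applies directly.
S = 1000/79 − 10 = 210/79 in ≈ 2.658 in
Ia = 0.2·(210/79) = 42/79 in ≈ 0.532 in
Excess rainfall: 10.430 − 0.532 = 9.898 in; P > Ia so Q > 0
Q = (78197/7900)²/((78197/7900) + 210/79) = (6114770809/62410000)/(99197/7900) = 873538687/111950900 in ≈ 7.803 in

Q = 873538687/111950900 in ≈ 7.803 in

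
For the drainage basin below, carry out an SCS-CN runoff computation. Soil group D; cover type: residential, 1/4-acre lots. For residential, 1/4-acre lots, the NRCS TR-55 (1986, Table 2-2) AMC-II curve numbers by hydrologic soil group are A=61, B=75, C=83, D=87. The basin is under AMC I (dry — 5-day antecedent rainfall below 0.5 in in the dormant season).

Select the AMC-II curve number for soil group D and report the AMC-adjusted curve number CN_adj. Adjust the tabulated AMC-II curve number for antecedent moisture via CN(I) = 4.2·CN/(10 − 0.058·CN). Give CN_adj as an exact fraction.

NRCS table: residential, 1/4-acre lots, soil group D → CN(II) = 87
Dry (AMC I): CN(I) = 4.2·87/(10 − 0.058·87) = (1827/5)/(2477/500) = 182700/2477 ≈ 73.759

CN_adj = 182700/2477 ≈ 73.759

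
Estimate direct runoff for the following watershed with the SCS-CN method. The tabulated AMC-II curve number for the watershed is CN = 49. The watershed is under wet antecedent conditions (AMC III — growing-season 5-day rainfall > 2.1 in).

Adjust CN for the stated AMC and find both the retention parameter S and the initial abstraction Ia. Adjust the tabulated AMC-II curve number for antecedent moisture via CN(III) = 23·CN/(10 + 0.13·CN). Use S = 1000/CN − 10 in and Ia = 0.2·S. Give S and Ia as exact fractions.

Adjust CN=49 to AMC III: 23·49/(10 + 0.13·49) → 1127 ÷ (1637/100) = 112700/1637 ≈ 68.845
Max retention: S = 1000/(112700/1637) − 10 = 5100/1127 in (≈ 4.525 in)
Initial abstraction Ia = S/5 = (5100/1127)/5 = 1020/1127 ≈ 0.905 in

S = 5100/1127 in ≈ 4.525 in; Ia = 1020/1127 in ≈ 0.905 in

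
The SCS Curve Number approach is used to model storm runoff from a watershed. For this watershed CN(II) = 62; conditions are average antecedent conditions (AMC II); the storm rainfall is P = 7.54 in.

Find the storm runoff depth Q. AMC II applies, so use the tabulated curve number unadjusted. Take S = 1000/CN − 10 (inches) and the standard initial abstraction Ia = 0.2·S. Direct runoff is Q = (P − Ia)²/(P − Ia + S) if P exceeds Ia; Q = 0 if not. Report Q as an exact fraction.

Q = 95785369/29894850 in ≈ 3.204 in

Average conditions: CN = 62 (no AMC adjustment).
S = 1000/62 − 10 = 190/31 in ≈ 6.129 in
Ia = 0.2·(190/31) = 38/31 in ≈ 1.226 in
P − Ia = 7.540 − 1.226 = 9787/1550 ≈ 6.314 in (> 0, runoff occurs)
Q = (9787/1550)²/((9787/1550) + 190/31) = (95785369/2402500)/(19287/1550) = 95785369/29894850 in ≈ 3.204 in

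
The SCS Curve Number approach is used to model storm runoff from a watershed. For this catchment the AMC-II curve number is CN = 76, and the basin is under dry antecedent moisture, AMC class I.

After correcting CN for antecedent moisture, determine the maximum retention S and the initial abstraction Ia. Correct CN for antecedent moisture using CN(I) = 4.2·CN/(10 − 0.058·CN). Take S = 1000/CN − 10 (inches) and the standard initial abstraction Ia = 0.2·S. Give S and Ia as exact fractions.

Dry (AMC I): CN(I) = 4.2·76/(10 − 0.058·76) = (1596/5)/(699/125) = 13300/233 ≈ 57.082
Retention S: 1000/CN − 10 with CN=57.082 → S = 1000/133 ≈ 7.519 in
Ia = 0.2·(1000/133) = 200/133 in ≈ 1.504 in

S = 1000/133 in ≈ 7.519 in; Ia = 200/133 in ≈ 1.504 in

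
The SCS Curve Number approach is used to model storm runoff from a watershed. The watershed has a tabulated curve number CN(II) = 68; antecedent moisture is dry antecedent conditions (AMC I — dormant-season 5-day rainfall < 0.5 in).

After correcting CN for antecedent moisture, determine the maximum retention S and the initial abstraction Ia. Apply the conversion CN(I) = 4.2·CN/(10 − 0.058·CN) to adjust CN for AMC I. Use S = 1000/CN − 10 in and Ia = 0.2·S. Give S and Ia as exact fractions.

CN(I) from CN(II)=68: (4.2·68)/(10 − 0.058·68) = 35700/757 ≈ 47.160
S = 1000/(35700/757) − 10 = 4000/357 in ≈ 11.204 in
Ia = 0.2S: 0.2·11.204 = 2.241 in (exactly 800/357)

S = 4000/357 in ≈ 11.204 in; Ia = 800/357 in ≈ 2.241 in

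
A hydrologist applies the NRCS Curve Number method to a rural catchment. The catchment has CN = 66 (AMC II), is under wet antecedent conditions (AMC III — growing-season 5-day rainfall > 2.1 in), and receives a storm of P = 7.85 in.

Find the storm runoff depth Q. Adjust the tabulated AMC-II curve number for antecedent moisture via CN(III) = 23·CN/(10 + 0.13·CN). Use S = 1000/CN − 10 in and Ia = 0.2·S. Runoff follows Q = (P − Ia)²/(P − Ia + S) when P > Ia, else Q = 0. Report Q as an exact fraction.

Adjust CN=66 to AMC III: 23·66/(10 + 0.13·66) → 1518 ÷ (929/50) = 75900/929 ≈ 81.701
Max retention: S = 1000/(75900/929) − 10 = 1700/759 in (≈ 2.240 in)
Ia = 0.2·(1700/759) = 340/759 in ≈ 0.448 in
P − Ia = 7.850 − 0.448 = 112363/15180 ≈ 7.402 in (> 0, runoff occurs)
Q = (112363/15180)²/((112363/15180) + 1700/759) = (12625443769/230432400)/(146363/15180) = 12625443769/2221790340 in ≈ 5.683 in

Q = 12625443769/2221790340 in ≈ 5.683 in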